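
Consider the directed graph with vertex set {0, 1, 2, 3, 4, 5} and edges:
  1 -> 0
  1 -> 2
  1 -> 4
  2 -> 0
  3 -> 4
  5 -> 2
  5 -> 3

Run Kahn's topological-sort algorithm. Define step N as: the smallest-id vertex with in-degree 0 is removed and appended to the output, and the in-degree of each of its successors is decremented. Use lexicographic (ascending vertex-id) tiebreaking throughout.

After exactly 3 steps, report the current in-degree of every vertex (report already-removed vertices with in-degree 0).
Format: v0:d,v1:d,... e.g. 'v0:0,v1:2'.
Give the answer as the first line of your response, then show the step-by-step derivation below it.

v0:0,v1:0,v2:0,v3:0,v4:1,v5:0

step 1: output 1; order=[1]; indeg=(1,0,1,1,1,0)
step 2: output 5; order=[1,5]; indeg=(1,0,0,0,1,0)
step 3: output 2; order=[1,5,2]; indeg=(0,0,0,0,1,0)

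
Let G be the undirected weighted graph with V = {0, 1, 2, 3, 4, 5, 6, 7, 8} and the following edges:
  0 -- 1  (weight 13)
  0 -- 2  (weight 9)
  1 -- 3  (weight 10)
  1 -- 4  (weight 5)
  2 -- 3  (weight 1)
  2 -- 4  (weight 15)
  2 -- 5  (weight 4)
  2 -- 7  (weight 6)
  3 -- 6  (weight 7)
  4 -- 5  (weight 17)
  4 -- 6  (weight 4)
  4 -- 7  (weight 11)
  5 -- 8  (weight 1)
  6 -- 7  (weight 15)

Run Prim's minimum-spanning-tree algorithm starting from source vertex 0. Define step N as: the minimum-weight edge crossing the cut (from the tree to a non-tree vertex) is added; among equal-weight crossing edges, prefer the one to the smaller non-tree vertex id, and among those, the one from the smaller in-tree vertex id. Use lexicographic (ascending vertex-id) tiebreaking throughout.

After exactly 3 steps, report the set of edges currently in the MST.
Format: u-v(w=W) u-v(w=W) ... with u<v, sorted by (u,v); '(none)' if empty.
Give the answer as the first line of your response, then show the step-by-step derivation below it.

0-2(w=9) 2-3(w=1) 2-5(w=4)

step 1: add edge 0-2 (w=9); MST = {0-2(w=9)}
step 2: add edge 2-3 (w=1); MST = {0-2(w=9) 2-3(w=1)}
step 3: add edge 2-5 (w=4); MST = {0-2(w=9) 2-3(w=1) 2-5(w=4)}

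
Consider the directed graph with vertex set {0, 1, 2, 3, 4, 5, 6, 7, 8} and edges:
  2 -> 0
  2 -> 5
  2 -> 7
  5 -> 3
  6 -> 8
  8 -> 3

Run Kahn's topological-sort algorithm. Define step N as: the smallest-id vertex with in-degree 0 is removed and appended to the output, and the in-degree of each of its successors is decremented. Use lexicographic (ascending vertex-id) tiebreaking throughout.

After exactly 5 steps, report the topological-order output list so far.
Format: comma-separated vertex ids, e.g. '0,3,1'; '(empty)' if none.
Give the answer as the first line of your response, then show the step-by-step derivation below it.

1,2,0,4,5

step 1: output 1; order=[1]; indeg=(1,0,0,2,0,1,0,1,1)
step 2: output 2; order=[1,2]; indeg=(0,0,0,2,0,0,0,0,1)
step 3: output 0; order=[1,2,0]; indeg=(0,0,0,2,0,0,0,0,1)
step 4: output 4; order=[1,2,0,4]; indeg=(0,0,0,2,0,0,0,0,1)
step 5: output 5; order=[1,2,0,4,5]; indeg=(0,0,0,1,0,0,0,0,1)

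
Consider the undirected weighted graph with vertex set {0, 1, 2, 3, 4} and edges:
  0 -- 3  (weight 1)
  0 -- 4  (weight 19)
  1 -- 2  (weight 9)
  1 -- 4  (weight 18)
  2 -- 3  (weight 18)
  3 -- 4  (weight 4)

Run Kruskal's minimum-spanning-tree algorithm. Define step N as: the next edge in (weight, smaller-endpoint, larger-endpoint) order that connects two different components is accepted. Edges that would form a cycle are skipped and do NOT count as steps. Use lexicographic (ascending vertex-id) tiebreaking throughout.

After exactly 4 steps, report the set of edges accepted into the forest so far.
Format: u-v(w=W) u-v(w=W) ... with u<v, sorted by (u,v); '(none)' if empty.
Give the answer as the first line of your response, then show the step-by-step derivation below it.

0-3(w=1) 1-2(w=9) 1-4(w=18) 3-4(w=4)

step 1: add edge 0-3 (w=1); MST = {0-3(w=1)}
step 2: add edge 3-4 (w=4); MST = {0-3(w=1) 3-4(w=4)}
step 3: add edge 1-2 (w=9); MST = {0-3(w=1) 1-2(w=9) 3-4(w=4)}
step 4: add edge 1-4 (w=18); MST = {0-3(w=1) 1-2(w=9) 1-4(w=18) 3-4(w=4)}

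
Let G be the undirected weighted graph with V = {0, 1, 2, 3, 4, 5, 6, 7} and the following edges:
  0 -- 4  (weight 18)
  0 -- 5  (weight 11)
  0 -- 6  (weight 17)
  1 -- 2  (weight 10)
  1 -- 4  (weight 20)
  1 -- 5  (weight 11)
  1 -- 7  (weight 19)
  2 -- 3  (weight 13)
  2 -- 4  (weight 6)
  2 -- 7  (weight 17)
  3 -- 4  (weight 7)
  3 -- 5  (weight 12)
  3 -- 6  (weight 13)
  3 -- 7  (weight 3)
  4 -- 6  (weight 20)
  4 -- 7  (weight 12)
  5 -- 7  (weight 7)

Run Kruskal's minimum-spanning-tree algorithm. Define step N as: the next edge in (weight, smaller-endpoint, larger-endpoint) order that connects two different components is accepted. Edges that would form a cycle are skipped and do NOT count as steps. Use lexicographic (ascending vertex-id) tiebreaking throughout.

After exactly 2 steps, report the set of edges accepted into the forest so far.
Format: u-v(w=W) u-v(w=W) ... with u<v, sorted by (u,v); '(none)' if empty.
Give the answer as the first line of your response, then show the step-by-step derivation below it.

2-4(w=6) 3-7(w=3)

step 1: add edge 3-7 (w=3); MST = {3-7(w=3)}
step 2: add edge 2-4 (w=6); MST = {2-4(w=6) 3-7(w=3)}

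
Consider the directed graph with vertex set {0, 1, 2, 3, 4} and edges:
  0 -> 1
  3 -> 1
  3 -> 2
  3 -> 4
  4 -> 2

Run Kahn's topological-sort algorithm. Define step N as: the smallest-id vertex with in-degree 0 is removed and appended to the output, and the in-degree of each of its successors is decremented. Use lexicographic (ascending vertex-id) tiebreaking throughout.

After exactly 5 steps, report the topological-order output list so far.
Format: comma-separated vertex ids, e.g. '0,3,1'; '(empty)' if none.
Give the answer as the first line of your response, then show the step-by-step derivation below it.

0,3,1,4,2

step 1: output 0; order=[0]; indeg=(0,1,2,0,1)
step 2: output 3; order=[0,3]; indeg=(0,0,1,0,0)
step 3: output 1; order=[0,3,1]; indeg=(0,0,1,0,0)
step 4: output 4; order=[0,3,1,4]; indeg=(0,0,0,0,0)
step 5: output 2; order=[0,3,1,4,2]; indeg=(0,0,0,0,0)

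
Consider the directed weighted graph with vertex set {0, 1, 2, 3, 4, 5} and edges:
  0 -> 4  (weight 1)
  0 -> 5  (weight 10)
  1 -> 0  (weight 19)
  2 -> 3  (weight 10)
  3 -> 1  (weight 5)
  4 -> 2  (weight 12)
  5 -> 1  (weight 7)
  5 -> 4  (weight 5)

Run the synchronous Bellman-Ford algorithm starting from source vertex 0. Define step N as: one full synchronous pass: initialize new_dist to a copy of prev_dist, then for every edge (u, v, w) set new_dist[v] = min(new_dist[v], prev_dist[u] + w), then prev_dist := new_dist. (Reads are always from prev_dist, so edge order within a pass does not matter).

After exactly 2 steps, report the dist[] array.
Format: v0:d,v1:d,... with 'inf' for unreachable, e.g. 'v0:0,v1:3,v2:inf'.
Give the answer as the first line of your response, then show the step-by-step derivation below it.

v0:0,v1:17,v2:13,v3:inf,v4:1,v5:10

step 1: dist = v0:0,v1:inf,v2:inf,v3:inf,v4:1,v5:10
step 2: dist = v0:0,v1:17,v2:13,v3:inf,v4:1,v5:10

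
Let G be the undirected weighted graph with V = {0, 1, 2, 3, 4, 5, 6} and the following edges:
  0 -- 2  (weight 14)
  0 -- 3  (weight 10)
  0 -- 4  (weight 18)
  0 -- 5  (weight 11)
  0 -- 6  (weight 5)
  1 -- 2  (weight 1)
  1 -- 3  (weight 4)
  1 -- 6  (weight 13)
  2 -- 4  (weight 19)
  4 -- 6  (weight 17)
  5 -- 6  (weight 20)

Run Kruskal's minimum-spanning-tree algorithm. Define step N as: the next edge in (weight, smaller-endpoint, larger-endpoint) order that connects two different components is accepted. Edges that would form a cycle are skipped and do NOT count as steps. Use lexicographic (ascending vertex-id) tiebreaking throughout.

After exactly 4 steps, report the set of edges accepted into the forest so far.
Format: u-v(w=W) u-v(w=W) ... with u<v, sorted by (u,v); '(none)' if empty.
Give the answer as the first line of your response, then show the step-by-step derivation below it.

0-3(w=10) 0-6(w=5) 1-2(w=1) 1-3(w=4)

step 1: add edge 1-2 (w=1); MST = {1-2(w=1)}
step 2: add edge 1-3 (w=4); MST = {1-2(w=1) 1-3(w=4)}
step 3: add edge 0-6 (w=5); MST = {0-6(w=5) 1-2(w=1) 1-3(w=4)}
step 4: add edge 0-3 (w=10); MST = {0-3(w=10) 0-6(w=5) 1-2(w=1) 1-3(w=4)}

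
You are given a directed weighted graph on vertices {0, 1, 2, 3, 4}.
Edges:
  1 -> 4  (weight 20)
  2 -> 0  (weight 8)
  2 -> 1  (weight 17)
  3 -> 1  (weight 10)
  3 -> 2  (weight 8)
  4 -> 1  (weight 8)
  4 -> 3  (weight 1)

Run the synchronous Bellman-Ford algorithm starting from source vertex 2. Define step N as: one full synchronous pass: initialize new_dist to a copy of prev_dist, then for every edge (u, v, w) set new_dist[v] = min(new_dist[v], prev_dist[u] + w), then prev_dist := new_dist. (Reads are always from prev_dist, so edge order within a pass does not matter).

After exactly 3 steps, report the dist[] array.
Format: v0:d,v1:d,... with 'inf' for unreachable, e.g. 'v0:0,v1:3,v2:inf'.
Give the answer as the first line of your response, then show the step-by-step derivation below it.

v0:8,v1:17,v2:0,v3:38,v4:37

step 1: dist = v0:8,v1:17,v2:0,v3:inf,v4:inf
step 2: dist = v0:8,v1:17,v2:0,v3:inf,v4:37
step 3: dist = v0:8,v1:17,v2:0,v3:38,v4:37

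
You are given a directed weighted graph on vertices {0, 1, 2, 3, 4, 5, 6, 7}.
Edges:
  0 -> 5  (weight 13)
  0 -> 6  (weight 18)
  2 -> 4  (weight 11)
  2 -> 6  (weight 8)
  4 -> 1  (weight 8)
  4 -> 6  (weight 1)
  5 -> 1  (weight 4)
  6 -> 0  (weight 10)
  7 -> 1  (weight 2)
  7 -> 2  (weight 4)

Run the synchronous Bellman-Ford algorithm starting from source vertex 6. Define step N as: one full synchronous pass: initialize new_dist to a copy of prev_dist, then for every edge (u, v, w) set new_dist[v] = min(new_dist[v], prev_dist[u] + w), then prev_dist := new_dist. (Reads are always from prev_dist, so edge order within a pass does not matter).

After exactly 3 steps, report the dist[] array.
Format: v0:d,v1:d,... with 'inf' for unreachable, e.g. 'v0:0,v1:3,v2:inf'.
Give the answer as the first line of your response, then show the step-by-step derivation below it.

v0:10,v1:27,v2:inf,v3:inf,v4:inf,v5:23,v6:0,v7:inf

step 1: dist = v0:10,v1:inf,v2:inf,v3:inf,v4:inf,v5:inf,v6:0,v7:inf
step 2: dist = v0:10,v1:inf,v2:inf,v3:inf,v4:inf,v5:23,v6:0,v7:inf
step 3: dist = v0:10,v1:27,v2:inf,v3:inf,v4:inf,v5:23,v6:0,v7:inf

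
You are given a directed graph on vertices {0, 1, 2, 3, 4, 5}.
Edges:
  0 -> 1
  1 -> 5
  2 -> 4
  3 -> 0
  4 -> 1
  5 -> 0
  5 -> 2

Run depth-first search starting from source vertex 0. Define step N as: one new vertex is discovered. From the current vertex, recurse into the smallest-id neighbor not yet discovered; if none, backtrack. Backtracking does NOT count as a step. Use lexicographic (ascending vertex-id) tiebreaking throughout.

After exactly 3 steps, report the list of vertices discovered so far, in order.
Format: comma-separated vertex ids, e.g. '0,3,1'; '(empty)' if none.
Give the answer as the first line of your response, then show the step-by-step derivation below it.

0,1,5

step 1: discover 0; path=0; order=0
step 2: discover 1; path=0>1; order=0,1
step 3: discover 5; path=0>1>5; order=0,1,5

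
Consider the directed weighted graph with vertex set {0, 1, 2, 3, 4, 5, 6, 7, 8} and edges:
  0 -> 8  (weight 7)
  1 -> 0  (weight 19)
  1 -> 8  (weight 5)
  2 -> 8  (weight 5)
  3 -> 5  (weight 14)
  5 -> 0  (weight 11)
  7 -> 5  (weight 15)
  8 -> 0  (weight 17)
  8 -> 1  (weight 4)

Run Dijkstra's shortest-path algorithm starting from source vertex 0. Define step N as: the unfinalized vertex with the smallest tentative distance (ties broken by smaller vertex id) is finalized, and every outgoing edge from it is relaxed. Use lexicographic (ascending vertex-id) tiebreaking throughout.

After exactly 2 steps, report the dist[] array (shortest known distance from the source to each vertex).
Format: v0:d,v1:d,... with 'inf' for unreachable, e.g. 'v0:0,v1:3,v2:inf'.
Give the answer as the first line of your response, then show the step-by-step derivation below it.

v0:0,v1:11,v2:inf,v3:inf,v4:inf,v5:inf,v6:inf,v7:inf,v8:7

step 1: dist = v0:0,v1:inf,v2:inf,v3:inf,v4:inf,v5:inf,v6:inf,v7:inf,v8:7
step 2: dist = v0:0,v1:11,v2:inf,v3:inf,v4:inf,v5:inf,v6:inf,v7:inf,v8:7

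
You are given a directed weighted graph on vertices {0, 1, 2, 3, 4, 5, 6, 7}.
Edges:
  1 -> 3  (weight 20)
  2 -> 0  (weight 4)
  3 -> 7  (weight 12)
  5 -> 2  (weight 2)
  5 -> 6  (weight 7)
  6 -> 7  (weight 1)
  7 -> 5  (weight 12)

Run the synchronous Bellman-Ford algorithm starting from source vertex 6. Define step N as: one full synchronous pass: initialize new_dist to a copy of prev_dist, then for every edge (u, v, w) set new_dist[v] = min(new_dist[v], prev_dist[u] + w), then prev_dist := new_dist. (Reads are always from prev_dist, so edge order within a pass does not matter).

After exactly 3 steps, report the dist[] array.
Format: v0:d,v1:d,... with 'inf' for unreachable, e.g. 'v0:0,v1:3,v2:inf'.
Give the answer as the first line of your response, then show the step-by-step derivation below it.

v0:inf,v1:inf,v2:15,v3:inf,v4:inf,v5:13,v6:0,v7:1

step 1: dist = v0:inf,v1:inf,v2:inf,v3:inf,v4:inf,v5:inf,v6:0,v7:1
step 2: dist = v0:inf,v1:inf,v2:inf,v3:inf,v4:inf,v5:13,v6:0,v7:1
step 3: dist = v0:inf,v1:inf,v2:15,v3:inf,v4:inf,v5:13,v6:0,v7:1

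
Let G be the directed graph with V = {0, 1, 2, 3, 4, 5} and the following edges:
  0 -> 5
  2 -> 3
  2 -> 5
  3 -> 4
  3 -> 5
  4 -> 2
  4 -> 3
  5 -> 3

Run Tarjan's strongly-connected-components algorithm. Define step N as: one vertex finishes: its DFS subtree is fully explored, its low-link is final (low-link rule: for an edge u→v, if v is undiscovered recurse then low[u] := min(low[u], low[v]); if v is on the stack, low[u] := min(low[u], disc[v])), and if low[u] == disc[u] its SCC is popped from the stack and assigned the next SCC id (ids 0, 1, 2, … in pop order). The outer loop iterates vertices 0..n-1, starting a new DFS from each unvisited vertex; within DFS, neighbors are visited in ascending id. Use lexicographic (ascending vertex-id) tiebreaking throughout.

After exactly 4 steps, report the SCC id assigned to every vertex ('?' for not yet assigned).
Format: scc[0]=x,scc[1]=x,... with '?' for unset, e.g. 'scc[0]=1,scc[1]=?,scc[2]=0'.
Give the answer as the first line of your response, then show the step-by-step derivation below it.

scc[0]=?,scc[1]=?,scc[2]=0,scc[3]=0,scc[4]=0,scc[5]=0

step 1: low=(low[0]=0,low[1]=?,low[2]=1,low[3]=2,low[4]=3,low[5]=1); scc=(scc[0]=?,scc[1]=?,scc[2]=?,scc[3]=?,scc[4]=?,scc[5]=?)
step 2: low=(low[0]=0,low[1]=?,low[2]=1,low[3]=2,low[4]=1,low[5]=1); scc=(scc[0]=?,scc[1]=?,scc[2]=?,scc[3]=?,scc[4]=?,scc[5]=?)
step 3: low=(low[0]=0,low[1]=?,low[2]=1,low[3]=1,low[4]=1,low[5]=1); scc=(scc[0]=?,scc[1]=?,scc[2]=?,scc[3]=?,scc[4]=?,scc[5]=?)
step 4: low=(low[0]=0,low[1]=?,low[2]=1,low[3]=1,low[4]=1,low[5]=1); scc=(scc[0]=?,scc[1]=?,scc[2]=0,scc[3]=0,scc[4]=0,scc[5]=0)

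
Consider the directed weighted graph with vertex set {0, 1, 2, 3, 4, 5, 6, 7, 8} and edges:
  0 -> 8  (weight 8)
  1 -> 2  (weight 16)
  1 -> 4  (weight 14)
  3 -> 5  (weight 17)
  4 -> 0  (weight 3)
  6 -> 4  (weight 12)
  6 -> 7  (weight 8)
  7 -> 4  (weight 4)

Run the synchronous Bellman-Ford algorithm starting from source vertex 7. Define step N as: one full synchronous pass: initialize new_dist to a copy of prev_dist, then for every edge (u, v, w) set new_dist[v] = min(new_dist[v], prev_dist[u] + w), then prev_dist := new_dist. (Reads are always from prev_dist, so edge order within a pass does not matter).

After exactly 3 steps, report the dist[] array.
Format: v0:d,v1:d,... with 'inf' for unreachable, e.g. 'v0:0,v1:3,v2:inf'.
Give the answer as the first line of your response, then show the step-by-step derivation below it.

v0:7,v1:inf,v2:inf,v3:inf,v4:4,v5:inf,v6:inf,v7:0,v8:15

step 1: dist = v0:inf,v1:inf,v2:inf,v3:inf,v4:4,v5:inf,v6:inf,v7:0,v8:inf
step 2: dist = v0:7,v1:inf,v2:inf,v3:inf,v4:4,v5:inf,v6:inf,v7:0,v8:inf
step 3: dist = v0:7,v1:inf,v2:inf,v3:inf,v4:4,v5:inf,v6:inf,v7:0,v8:15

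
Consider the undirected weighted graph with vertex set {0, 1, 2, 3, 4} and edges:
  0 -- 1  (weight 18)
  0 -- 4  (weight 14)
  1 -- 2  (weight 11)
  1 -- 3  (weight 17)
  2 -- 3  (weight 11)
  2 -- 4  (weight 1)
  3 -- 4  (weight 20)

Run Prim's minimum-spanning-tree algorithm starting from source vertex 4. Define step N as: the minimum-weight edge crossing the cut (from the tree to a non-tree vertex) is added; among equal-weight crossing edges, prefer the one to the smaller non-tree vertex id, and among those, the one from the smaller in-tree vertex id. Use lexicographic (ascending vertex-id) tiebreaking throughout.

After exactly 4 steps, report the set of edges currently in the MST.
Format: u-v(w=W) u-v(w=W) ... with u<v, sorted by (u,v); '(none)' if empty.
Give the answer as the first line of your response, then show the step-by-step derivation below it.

0-4(w=14) 1-2(w=11) 2-3(w=11) 2-4(w=1)

step 1: add edge 2-4 (w=1); MST = {2-4(w=1)}
step 2: add edge 1-2 (w=11); MST = {1-2(w=11) 2-4(w=1)}
step 3: add edge 2-3 (w=11); MST = {1-2(w=11) 2-3(w=11) 2-4(w=1)}
step 4: add edge 0-4 (w=14); MST = {0-4(w=14) 1-2(w=11) 2-3(w=11) 2-4(w=1)}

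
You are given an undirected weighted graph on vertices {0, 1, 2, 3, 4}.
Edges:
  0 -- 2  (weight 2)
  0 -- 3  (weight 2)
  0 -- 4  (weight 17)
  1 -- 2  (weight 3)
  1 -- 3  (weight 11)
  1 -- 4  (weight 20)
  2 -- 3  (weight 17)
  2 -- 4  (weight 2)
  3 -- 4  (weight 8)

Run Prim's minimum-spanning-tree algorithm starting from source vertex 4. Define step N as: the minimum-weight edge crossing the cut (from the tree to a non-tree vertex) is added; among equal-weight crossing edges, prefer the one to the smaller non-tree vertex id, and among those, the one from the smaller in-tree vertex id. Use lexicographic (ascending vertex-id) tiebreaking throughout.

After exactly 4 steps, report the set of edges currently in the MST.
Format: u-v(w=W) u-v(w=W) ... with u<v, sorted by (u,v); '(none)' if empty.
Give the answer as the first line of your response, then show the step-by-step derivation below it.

0-2(w=2) 0-3(w=2) 1-2(w=3) 2-4(w=2)

step 1: add edge 2-4 (w=2); MST = {2-4(w=2)}
step 2: add edge 0-2 (w=2); MST = {0-2(w=2) 2-4(w=2)}
step 3: add edge 0-3 (w=2); MST = {0-2(w=2) 0-3(w=2) 2-4(w=2)}
step 4: add edge 1-2 (w=3); MST = {0-2(w=2) 0-3(w=2) 1-2(w=3) 2-4(w=2)}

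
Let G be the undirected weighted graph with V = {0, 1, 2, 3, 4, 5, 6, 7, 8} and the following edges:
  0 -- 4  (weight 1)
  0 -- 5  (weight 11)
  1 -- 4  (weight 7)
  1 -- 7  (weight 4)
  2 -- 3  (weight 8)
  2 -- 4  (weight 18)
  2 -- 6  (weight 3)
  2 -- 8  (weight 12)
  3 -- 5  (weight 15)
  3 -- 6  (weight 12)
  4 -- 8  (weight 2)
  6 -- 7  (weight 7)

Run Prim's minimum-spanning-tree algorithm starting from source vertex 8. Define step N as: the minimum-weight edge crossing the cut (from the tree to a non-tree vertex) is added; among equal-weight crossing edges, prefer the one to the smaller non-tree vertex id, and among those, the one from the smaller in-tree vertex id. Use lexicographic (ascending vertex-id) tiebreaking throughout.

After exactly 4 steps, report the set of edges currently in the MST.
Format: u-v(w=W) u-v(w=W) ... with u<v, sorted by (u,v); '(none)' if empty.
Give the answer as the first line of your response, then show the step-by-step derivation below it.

0-4(w=1) 1-4(w=7) 1-7(w=4) 4-8(w=2)

step 1: add edge 4-8 (w=2); MST = {4-8(w=2)}
step 2: add edge 0-4 (w=1); MST = {0-4(w=1) 4-8(w=2)}
step 3: add edge 1-4 (w=7); MST = {0-4(w=1) 1-4(w=7) 4-8(w=2)}
step 4: add edge 1-7 (w=4); MST = {0-4(w=1) 1-4(w=7) 1-7(w=4) 4-8(w=2)}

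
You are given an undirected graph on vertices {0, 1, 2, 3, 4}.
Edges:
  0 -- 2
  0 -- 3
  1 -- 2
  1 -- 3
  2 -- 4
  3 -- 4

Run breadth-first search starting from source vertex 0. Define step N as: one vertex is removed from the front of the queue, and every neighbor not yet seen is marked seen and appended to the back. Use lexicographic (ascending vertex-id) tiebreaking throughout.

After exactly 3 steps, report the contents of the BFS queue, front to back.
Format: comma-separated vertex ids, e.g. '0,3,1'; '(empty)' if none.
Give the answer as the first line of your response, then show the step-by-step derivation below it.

1,4

step 1: dequeue 0; queue=[2,3]; order=0
step 2: dequeue 2; queue=[3,1,4]; order=0,2
step 3: dequeue 3; queue=[1,4]; order=0,2,3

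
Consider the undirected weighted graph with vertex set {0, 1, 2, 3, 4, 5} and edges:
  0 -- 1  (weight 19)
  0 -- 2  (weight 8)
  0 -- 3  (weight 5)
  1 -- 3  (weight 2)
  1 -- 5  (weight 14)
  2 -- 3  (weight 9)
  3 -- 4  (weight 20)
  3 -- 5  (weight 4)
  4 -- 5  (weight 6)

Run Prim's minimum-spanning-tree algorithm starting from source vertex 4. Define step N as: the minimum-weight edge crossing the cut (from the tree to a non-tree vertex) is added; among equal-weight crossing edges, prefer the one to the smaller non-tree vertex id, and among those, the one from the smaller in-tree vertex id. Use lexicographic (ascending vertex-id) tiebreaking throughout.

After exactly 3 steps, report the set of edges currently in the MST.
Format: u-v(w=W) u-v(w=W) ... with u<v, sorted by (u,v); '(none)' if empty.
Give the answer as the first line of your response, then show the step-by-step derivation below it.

1-3(w=2) 3-5(w=4) 4-5(w=6)

step 1: add edge 4-5 (w=6); MST = {4-5(w=6)}
step 2: add edge 3-5 (w=4); MST = {3-5(w=4) 4-5(w=6)}
step 3: add edge 1-3 (w=2); MST = {1-3(w=2) 3-5(w=4) 4-5(w=6)}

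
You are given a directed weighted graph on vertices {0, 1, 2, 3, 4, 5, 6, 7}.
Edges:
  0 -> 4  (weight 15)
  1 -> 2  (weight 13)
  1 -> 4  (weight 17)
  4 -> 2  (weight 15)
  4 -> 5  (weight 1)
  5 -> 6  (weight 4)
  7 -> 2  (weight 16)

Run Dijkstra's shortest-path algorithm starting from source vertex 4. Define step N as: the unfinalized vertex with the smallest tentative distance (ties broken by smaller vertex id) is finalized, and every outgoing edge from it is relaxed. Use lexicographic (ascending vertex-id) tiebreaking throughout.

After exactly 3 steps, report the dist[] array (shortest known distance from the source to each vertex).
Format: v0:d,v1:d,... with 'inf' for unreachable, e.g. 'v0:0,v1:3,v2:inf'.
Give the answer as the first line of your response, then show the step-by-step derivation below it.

v0:inf,v1:inf,v2:15,v3:inf,v4:0,v5:1,v6:5,v7:inf

step 1: dist = v0:inf,v1:inf,v2:15,v3:inf,v4:0,v5:1,v6:inf,v7:inf
step 2: dist = v0:inf,v1:inf,v2:15,v3:inf,v4:0,v5:1,v6:5,v7:inf
step 3: dist = v0:inf,v1:inf,v2:15,v3:inf,v4:0,v5:1,v6:5,v7:inf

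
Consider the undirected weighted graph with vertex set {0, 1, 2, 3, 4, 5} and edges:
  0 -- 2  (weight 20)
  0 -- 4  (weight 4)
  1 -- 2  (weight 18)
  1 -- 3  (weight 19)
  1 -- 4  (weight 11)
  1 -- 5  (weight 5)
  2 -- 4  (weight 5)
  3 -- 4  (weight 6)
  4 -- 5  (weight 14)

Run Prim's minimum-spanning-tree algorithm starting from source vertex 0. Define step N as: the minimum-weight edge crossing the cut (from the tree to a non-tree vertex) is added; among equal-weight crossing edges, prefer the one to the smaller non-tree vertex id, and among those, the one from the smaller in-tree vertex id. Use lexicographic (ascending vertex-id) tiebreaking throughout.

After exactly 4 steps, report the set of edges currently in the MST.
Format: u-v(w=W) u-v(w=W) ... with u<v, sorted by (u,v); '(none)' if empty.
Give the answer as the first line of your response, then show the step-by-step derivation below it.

0-4(w=4) 1-4(w=11) 2-4(w=5) 3-4(w=6)

step 1: add edge 0-4 (w=4); MST = {0-4(w=4)}
step 2: add edge 2-4 (w=5); MST = {0-4(w=4) 2-4(w=5)}
step 3: add edge 3-4 (w=6); MST = {0-4(w=4) 2-4(w=5) 3-4(w=6)}
step 4: add edge 1-4 (w=11); MST = {0-4(w=4) 1-4(w=11) 2-4(w=5) 3-4(w=6)}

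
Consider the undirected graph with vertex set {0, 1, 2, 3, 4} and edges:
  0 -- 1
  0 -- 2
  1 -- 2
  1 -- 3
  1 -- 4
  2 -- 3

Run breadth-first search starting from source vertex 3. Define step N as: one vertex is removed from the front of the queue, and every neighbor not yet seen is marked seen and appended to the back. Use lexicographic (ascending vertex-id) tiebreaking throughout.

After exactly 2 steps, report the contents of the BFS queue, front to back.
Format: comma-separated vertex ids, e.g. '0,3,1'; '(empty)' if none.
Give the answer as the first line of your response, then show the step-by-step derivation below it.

2,0,4

step 1: dequeue 3; queue=[1,2]; order=3
step 2: dequeue 1; queue=[2,0,4]; order=3,1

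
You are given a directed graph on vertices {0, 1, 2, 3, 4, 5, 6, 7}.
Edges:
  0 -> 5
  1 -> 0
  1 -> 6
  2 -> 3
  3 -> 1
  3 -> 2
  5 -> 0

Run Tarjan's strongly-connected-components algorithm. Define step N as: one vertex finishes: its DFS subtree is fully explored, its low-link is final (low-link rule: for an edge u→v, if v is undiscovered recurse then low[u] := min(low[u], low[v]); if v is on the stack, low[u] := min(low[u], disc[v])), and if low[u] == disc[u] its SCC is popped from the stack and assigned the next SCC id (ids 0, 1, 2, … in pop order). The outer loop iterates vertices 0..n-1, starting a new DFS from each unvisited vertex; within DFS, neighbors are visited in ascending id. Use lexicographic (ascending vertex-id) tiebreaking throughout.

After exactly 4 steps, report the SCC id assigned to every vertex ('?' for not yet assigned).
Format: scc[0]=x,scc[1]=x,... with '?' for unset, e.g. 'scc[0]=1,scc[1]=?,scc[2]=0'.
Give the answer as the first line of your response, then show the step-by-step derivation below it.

scc[0]=0,scc[1]=2,scc[2]=?,scc[3]=?,scc[4]=?,scc[5]=0,scc[6]=1,scc[7]=?

step 1: low=(low[0]=0,low[1]=?,low[2]=?,low[3]=?,low[4]=?,low[5]=0,low[6]=?,low[7]=?); scc=(scc[0]=?,scc[1]=?,scc[2]=?,scc[3]=?,scc[4]=?,scc[5]=?,scc[6]=?,scc[7]=?)
step 2: low=(low[0]=0,low[1]=?,low[2]=?,low[3]=?,low[4]=?,low[5]=0,low[6]=?,low[7]=?); scc=(scc[0]=0,scc[1]=?,scc[2]=?,scc[3]=?,scc[4]=?,scc[5]=0,scc[6]=?,scc[7]=?)
step 3: low=(low[0]=0,low[1]=2,low[2]=?,low[3]=?,low[4]=?,low[5]=0,low[6]=3,low[7]=?); scc=(scc[0]=0,scc[1]=?,scc[2]=?,scc[3]=?,scc[4]=?,scc[5]=0,scc[6]=1,scc[7]=?)
step 4: low=(low[0]=0,low[1]=2,low[2]=?,low[3]=?,low[4]=?,low[5]=0,low[6]=3,low[7]=?); scc=(scc[0]=0,scc[1]=2,scc[2]=?,scc[3]=?,scc[4]=?,scc[5]=0,scc[6]=1,scc[7]=?)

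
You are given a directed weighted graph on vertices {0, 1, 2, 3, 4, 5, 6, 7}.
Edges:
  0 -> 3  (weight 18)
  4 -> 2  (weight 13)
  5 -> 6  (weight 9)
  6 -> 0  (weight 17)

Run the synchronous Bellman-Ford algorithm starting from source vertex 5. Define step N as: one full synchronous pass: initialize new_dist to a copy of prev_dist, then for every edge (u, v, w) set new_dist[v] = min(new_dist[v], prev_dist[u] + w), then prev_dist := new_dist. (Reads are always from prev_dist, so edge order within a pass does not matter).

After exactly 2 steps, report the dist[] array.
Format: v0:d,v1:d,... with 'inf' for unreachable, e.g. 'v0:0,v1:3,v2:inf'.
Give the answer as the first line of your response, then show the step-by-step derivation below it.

v0:26,v1:inf,v2:inf,v3:inf,v4:inf,v5:0,v6:9,v7:inf

step 1: dist = v0:inf,v1:inf,v2:inf,v3:inf,v4:inf,v5:0,v6:9,v7:inf
step 2: dist = v0:26,v1:inf,v2:inf,v3:inf,v4:inf,v5:0,v6:9,v7:inf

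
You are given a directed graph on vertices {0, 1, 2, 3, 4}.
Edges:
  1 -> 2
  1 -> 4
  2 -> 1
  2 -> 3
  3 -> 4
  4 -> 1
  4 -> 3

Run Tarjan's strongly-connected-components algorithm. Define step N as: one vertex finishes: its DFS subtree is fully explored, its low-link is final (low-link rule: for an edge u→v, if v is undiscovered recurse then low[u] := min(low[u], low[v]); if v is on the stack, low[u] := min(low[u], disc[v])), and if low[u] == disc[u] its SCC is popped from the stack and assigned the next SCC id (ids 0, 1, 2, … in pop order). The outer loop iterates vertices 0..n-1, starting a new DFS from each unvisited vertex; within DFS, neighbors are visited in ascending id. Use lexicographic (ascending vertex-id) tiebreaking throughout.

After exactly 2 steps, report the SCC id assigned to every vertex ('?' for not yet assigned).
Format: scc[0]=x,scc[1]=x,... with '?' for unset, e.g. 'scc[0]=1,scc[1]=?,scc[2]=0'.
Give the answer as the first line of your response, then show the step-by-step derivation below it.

scc[0]=0,scc[1]=?,scc[2]=?,scc[3]=?,scc[4]=?

step 1: low=(low[0]=0,low[1]=?,low[2]=?,low[3]=?,low[4]=?); scc=(scc[0]=0,scc[1]=?,scc[2]=?,scc[3]=?,scc[4]=?)
step 2: low=(low[0]=0,low[1]=1,low[2]=1,low[3]=3,low[4]=1); scc=(scc[0]=0,scc[1]=?,scc[2]=?,scc[3]=?,scc[4]=?)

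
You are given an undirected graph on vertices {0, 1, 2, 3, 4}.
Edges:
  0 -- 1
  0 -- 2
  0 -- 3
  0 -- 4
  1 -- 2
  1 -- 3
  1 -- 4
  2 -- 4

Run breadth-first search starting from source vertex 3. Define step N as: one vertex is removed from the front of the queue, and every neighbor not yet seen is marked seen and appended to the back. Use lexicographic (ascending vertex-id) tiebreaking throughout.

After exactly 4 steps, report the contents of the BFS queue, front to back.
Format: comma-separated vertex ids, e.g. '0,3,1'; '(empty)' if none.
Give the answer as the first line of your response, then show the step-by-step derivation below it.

4

step 1: dequeue 3; queue=[0,1]; order=3
step 2: dequeue 0; queue=[1,2,4]; order=3,0
step 3: dequeue 1; queue=[2,4]; order=3,0,1
step 4: dequeue 2; queue=[4]; order=3,0,1,2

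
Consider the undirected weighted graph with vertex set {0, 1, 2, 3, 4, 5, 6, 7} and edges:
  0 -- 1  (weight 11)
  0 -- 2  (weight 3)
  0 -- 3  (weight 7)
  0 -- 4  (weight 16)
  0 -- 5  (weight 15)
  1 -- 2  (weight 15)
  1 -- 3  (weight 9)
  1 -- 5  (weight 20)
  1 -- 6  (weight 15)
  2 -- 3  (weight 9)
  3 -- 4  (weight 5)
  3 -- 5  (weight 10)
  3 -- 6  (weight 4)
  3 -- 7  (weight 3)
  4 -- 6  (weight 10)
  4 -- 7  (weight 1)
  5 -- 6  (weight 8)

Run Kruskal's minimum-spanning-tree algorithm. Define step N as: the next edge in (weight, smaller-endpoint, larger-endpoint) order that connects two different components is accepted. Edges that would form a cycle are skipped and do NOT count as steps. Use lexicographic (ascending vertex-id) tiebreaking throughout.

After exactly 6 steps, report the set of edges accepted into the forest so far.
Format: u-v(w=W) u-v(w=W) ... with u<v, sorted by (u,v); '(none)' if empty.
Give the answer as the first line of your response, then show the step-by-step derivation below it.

0-2(w=3) 0-3(w=7) 3-6(w=4) 3-7(w=3) 4-7(w=1) 5-6(w=8)

step 1: add edge 4-7 (w=1); MST = {4-7(w=1)}
step 2: add edge 0-2 (w=3); MST = {0-2(w=3) 4-7(w=1)}
step 3: add edge 3-7 (w=3); MST = {0-2(w=3) 3-7(w=3) 4-7(w=1)}
step 4: add edge 3-6 (w=4); MST = {0-2(w=3) 3-6(w=4) 3-7(w=3) 4-7(w=1)}
step 5: add edge 0-3 (w=7); MST = {0-2(w=3) 0-3(w=7) 3-6(w=4) 3-7(w=3) 4-7(w=1)}
step 6: add edge 5-6 (w=8); MST = {0-2(w=3) 0-3(w=7) 3-6(w=4) 3-7(w=3) 4-7(w=1) 5-6(w=8)}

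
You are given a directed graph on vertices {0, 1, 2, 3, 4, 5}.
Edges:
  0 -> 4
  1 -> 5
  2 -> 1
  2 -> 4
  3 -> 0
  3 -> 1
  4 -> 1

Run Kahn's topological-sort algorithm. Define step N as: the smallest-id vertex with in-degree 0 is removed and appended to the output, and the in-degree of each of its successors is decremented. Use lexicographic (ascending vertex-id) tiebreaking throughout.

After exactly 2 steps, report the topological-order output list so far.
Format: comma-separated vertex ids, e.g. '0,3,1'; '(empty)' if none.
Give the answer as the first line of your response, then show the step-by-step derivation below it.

2,3

step 1: output 2; order=[2]; indeg=(1,2,0,0,1,1)
step 2: output 3; order=[2,3]; indeg=(0,1,0,0,1,1)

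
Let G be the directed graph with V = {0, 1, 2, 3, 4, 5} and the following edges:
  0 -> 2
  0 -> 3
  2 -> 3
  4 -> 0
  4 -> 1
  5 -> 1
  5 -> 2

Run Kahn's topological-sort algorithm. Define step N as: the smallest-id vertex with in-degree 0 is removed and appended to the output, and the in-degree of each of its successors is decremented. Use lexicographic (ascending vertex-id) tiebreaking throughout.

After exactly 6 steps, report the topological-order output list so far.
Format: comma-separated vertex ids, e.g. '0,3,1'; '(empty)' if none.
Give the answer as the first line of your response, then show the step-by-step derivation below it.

4,0,5,1,2,3

step 1: output 4; order=[4]; indeg=(0,1,2,2,0,0)
step 2: output 0; order=[4,0]; indeg=(0,1,1,1,0,0)
step 3: output 5; order=[4,0,5]; indeg=(0,0,0,1,0,0)
step 4: output 1; order=[4,0,5,1]; indeg=(0,0,0,1,0,0)
step 5: output 2; order=[4,0,5,1,2]; indeg=(0,0,0,0,0,0)
step 6: output 3; order=[4,0,5,1,2,3]; indeg=(0,0,0,0,0,0)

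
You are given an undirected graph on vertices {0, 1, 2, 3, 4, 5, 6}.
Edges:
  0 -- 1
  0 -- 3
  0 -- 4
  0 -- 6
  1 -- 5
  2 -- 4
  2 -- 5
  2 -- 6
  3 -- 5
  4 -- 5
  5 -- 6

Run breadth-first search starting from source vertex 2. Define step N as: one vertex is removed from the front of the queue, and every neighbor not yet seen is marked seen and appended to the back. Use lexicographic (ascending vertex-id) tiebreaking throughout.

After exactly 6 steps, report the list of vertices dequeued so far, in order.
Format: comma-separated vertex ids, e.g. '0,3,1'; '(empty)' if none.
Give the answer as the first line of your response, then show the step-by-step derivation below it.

2,4,5,6,0,1

step 1: dequeue 2; queue=[4,5,6]; order=2
step 2: dequeue 4; queue=[5,6,0]; order=2,4
step 3: dequeue 5; queue=[6,0,1,3]; order=2,4,5
step 4: dequeue 6; queue=[0,1,3]; order=2,4,5,6
step 5: dequeue 0; queue=[1,3]; order=2,4,5,6,0
step 6: dequeue 1; queue=[3]; order=2,4,5,6,0,1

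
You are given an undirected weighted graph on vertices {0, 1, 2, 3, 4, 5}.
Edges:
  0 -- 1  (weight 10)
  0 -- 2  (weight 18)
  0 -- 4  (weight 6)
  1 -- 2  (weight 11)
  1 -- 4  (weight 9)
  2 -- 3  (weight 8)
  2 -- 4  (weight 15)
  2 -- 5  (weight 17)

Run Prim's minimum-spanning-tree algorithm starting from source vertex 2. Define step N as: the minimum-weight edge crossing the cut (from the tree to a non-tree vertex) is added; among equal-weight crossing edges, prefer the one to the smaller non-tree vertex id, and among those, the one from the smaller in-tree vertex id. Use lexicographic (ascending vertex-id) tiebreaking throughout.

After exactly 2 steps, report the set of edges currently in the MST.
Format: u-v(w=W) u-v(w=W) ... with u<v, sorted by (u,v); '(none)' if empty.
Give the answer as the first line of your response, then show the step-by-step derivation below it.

1-2(w=11) 2-3(w=8)

step 1: add edge 2-3 (w=8); MST = {2-3(w=8)}
step 2: add edge 1-2 (w=11); MST = {1-2(w=11) 2-3(w=8)}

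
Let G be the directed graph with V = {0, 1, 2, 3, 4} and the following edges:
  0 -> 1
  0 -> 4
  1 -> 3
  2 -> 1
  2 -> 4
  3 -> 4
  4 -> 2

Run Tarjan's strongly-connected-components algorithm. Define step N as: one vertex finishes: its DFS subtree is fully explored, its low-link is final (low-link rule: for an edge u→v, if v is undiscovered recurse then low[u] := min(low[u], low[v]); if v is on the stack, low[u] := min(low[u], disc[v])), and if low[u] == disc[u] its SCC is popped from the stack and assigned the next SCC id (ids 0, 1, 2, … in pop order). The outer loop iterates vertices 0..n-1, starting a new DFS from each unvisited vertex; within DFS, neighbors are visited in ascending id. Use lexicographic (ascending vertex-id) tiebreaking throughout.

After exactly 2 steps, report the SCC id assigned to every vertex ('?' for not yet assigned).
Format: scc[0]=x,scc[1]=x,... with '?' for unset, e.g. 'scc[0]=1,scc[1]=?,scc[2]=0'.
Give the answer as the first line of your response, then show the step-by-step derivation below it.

scc[0]=?,scc[1]=?,scc[2]=?,scc[3]=?,scc[4]=?

step 1: low=(low[0]=0,low[1]=1,low[2]=1,low[3]=2,low[4]=3); scc=(scc[0]=?,scc[1]=?,scc[2]=?,scc[3]=?,scc[4]=?)
step 2: low=(low[0]=0,low[1]=1,low[2]=1,low[3]=2,low[4]=1); scc=(scc[0]=?,scc[1]=?,scc[2]=?,scc[3]=?,scc[4]=?)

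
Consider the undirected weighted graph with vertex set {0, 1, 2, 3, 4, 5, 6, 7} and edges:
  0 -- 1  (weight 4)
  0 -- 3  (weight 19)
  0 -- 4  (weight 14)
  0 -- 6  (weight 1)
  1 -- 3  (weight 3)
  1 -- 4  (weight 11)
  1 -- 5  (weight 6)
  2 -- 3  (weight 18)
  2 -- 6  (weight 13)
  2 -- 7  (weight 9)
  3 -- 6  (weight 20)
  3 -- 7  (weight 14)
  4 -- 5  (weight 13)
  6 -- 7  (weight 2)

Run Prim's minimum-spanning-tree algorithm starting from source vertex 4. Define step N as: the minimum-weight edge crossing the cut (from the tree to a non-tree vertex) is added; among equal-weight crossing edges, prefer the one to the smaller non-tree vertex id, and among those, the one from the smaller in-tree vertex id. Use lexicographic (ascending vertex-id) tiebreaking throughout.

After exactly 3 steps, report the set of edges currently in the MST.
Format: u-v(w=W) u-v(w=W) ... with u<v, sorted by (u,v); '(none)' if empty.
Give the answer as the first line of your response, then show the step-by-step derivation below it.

0-1(w=4) 1-3(w=3) 1-4(w=11)

step 1: add edge 1-4 (w=11); MST = {1-4(w=11)}
step 2: add edge 1-3 (w=3); MST = {1-3(w=3) 1-4(w=11)}
step 3: add edge 0-1 (w=4); MST = {0-1(w=4) 1-3(w=3) 1-4(w=11)}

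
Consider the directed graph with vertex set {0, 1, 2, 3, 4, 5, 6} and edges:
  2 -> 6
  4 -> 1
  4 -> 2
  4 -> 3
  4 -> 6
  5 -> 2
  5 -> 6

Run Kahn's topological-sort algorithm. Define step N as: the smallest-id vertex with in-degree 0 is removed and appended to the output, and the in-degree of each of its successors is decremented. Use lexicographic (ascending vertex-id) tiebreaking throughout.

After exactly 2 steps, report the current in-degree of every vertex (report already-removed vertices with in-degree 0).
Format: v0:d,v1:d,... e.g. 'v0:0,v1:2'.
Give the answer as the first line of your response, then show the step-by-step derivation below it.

v0:0,v1:0,v2:1,v3:0,v4:0,v5:0,v6:2

step 1: output 0; order=[0]; indeg=(0,1,2,1,0,0,3)
step 2: output 4; order=[0,4]; indeg=(0,0,1,0,0,0,2)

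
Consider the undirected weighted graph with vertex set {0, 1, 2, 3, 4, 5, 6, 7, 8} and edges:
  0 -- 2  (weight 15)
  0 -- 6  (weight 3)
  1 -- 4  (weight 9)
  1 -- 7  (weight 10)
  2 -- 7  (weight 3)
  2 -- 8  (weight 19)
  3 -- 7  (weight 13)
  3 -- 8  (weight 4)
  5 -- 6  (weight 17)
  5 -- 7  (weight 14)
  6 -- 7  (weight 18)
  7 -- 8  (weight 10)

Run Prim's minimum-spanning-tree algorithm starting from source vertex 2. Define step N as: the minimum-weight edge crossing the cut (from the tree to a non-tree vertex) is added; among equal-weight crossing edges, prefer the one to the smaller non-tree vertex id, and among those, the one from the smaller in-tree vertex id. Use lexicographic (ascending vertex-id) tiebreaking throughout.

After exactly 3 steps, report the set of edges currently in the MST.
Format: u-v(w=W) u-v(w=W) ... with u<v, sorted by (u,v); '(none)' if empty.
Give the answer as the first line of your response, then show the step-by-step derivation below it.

1-4(w=9) 1-7(w=10) 2-7(w=3)

step 1: add edge 2-7 (w=3); MST = {2-7(w=3)}
step 2: add edge 1-7 (w=10); MST = {1-7(w=10) 2-7(w=3)}
step 3: add edge 1-4 (w=9); MST = {1-4(w=9) 1-7(w=10) 2-7(w=3)}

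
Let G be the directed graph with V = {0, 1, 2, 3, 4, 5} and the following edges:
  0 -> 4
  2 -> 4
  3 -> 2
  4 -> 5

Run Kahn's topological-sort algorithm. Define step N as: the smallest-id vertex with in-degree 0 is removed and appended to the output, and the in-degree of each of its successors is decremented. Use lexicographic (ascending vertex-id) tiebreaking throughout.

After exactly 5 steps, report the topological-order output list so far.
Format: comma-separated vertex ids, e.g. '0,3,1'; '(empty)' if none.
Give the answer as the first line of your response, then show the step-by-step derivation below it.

0,1,3,2,4

step 1: output 0; order=[0]; indeg=(0,0,1,0,1,1)
step 2: output 1; order=[0,1]; indeg=(0,0,1,0,1,1)
step 3: output 3; order=[0,1,3]; indeg=(0,0,0,0,1,1)
step 4: output 2; order=[0,1,3,2]; indeg=(0,0,0,0,0,1)
step 5: output 4; order=[0,1,3,2,4]; indeg=(0,0,0,0,0,0)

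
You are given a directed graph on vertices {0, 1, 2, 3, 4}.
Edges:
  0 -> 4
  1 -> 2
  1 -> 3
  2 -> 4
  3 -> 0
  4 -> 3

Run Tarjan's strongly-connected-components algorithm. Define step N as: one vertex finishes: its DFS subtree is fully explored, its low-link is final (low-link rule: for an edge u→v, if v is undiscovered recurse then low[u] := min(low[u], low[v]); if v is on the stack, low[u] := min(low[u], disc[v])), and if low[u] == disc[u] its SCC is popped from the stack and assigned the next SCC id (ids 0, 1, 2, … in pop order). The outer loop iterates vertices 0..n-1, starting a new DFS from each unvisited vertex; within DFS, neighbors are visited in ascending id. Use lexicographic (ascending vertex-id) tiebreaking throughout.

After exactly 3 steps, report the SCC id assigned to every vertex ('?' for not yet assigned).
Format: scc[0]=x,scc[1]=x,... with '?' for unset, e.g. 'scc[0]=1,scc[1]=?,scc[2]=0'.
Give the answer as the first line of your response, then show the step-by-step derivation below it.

scc[0]=0,scc[1]=?,scc[2]=?,scc[3]=0,scc[4]=0

step 1: low=(low[0]=0,low[1]=?,low[2]=?,low[3]=0,low[4]=1); scc=(scc[0]=?,scc[1]=?,scc[2]=?,scc[3]=?,scc[4]=?)
step 2: low=(low[0]=0,low[1]=?,low[2]=?,low[3]=0,low[4]=0); scc=(scc[0]=?,scc[1]=?,scc[2]=?,scc[3]=?,scc[4]=?)
step 3: low=(low[0]=0,low[1]=?,low[2]=?,low[3]=0,low[4]=0); scc=(scc[0]=0,scc[1]=?,scc[2]=?,scc[3]=0,scc[4]=0)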